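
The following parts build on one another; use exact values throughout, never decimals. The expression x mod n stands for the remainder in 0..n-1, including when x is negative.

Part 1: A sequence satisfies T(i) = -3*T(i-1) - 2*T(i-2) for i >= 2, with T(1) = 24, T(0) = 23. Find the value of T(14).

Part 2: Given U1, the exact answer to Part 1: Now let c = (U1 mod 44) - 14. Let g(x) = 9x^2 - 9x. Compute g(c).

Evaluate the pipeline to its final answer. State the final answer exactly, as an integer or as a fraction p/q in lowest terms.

504

Part 1: T(2) = -3*(24) - 2*(23) = -118; iterating: T(2)=-118, T(3)=306, T(4)=-682, T(5)=1434, T(6)=-2938, T(7)=5946, T(8)=-11962, T(9)=23994, T(10)=-48058, T(11)=96186, T(12)=-192442, T(13)=384954, T(14)=-769978; answer -769978
Part 2: U1 = -769978; c = 8; 9*(8)^2 - 9*(8)^1 = (576) + (-72) = 504; answer 504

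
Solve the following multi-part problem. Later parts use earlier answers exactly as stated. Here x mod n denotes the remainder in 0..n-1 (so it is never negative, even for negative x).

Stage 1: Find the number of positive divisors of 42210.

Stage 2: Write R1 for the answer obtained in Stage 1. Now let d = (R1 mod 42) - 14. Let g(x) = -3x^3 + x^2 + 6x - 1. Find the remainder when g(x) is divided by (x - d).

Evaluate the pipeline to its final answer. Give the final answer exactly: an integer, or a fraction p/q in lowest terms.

1551

Stage 1: 42210 = 2 * 3^2 * 5 * 7 * 67; number of divisors = (1+1) * (2+1) * (1+1) * (1+1) * (1+1) = 48; answer 48
Stage 2: R1 = 48; d = -8; remainder = value at the root: -3*(-8)^3 + 1*(-8)^2 + 6*(-8)^1 - 1 = (1536) + (64) + (-48) + (-1) = 1551; answer 1551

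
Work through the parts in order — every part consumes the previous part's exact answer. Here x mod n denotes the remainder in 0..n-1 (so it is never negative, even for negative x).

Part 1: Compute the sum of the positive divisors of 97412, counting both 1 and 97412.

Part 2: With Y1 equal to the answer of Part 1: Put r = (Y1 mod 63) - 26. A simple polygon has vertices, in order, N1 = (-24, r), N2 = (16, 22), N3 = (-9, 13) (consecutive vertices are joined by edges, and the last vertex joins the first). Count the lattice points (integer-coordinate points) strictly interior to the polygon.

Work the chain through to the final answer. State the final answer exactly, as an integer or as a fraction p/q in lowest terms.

415

Part 1: 97412 = 2^2 * 7^3 * 71; sigma = (1 + 2 + 4) * (1 + 7 + 49 + 343) * (1 + 71) = 7 * 400 * 72 = 201600; answer 201600
Part 2: Y1 = 201600; r = -26; cross terms: (-24*22 - 16*-26)=-112, (16*13 - -9*22)=406, (-9*-26 - -24*13)=546; twice the area = |840| = 840; area = 420; boundary points = 8 + 1 + 3 = 12; strictly interior points = area - boundary/2 + 1 = 415; answer 415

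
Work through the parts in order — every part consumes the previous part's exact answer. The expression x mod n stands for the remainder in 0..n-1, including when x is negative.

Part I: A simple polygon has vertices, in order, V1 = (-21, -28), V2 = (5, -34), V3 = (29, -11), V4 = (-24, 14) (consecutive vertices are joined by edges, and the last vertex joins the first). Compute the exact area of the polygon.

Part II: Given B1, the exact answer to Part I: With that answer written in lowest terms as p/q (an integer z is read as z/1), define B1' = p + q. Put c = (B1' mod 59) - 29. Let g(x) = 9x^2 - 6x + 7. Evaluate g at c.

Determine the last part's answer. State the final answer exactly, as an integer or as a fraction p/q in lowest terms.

Part I: cross terms: (-21*-34 - 5*-28)=854, (5*-11 - 29*-34)=931, (29*14 - -24*-11)=142, (-24*-28 - -21*14)=966; twice the area = |2893| = 2893; area = 2893/2; answer 2893/2
Part II: B1 = 2893/2; threaded value p + q = 2895; c = -25; 9*(-25)^2 - 6*(-25)^1 + 7 = (5625) + (150) + (7) = 5782; answer 5782

5782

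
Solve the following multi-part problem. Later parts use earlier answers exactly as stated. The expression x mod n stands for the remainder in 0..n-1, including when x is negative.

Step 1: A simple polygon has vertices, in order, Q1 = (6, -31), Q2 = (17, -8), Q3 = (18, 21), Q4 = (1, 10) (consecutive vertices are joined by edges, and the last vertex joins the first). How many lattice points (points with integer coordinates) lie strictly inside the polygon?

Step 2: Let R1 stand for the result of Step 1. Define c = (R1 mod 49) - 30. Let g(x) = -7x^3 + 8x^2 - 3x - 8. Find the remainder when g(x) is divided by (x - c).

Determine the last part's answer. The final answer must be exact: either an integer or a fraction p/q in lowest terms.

-134

Step 1: cross terms: (6*-8 - 17*-31)=479, (17*21 - 18*-8)=501, (18*10 - 1*21)=159, (1*-31 - 6*10)=-91; twice the area = |1048| = 1048; area = 524; boundary points = 1 + 1 + 1 + 1 = 4; strictly interior points = area - boundary/2 + 1 = 523; answer 523
Step 2: R1 = 523; c = 3; remainder = value at the root: -7*(3)^3 + 8*(3)^2 - 3*(3)^1 - 8 = (-189) + (72) + (-9) + (-8) = -134; answer -134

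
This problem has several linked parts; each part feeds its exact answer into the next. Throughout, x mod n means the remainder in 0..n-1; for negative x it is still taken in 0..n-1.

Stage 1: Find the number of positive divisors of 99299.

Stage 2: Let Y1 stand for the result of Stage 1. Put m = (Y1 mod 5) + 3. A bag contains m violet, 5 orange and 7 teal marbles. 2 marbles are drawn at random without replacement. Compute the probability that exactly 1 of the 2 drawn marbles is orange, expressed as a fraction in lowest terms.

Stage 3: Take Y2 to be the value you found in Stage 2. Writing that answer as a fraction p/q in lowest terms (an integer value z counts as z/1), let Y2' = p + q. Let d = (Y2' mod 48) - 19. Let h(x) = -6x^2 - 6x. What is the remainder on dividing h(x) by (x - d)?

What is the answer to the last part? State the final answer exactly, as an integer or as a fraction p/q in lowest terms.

Stage 1: 99299 = 109 * 911; number of divisors = (1+1) * (1+1) = 4; answer 4
Stage 2: Y1 = 4; m = 7; total draws C(19,2) = 171; favorable C(5,1)*C(14,1) = 70; P = 70/171; answer 70/171
Stage 3: Y2 = 70/171; threaded value p + q = 241; d = -18; remainder = value at the root: -6*(-18)^2 - 6*(-18)^1 = (-1944) + (108) = -1836; answer -1836

-1836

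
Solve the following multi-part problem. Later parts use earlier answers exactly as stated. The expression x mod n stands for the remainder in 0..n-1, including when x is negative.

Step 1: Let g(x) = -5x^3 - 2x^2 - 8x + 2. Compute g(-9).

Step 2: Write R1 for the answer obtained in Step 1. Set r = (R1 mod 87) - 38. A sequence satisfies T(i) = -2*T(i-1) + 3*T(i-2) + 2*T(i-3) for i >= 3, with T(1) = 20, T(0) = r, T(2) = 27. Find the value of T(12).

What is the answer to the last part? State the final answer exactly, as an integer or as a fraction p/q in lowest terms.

-439871

Step 1: -5*(-9)^3 - 2*(-9)^2 - 8*(-9)^1 + 2 = (3645) + (-162) + (72) + (2) = 3557; answer 3557
Step 2: R1 = 3557; r = 39; T(3) = -2*(27) + 3*(20) + 2*(39) = 84; iterating: T(3)=84, T(4)=-47, T(5)=400, T(6)=-773, T(7)=2652, T(8)=-6823, T(9)=20056, T(10)=-55277, T(11)=157076, T(12)=-439871; answer -439871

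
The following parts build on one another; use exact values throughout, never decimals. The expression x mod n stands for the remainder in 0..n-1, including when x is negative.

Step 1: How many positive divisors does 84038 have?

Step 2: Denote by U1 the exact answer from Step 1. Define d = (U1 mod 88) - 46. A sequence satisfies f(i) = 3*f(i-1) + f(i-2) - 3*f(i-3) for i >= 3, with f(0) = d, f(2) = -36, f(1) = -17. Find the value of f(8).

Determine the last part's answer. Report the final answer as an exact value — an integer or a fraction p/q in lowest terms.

4878

Step 1: 84038 = 2 * 42019; number of divisors = (1+1) * (1+1) = 4; answer 4
Step 2: U1 = 4; d = -42; f(3) = 3*(-36) + 1*(-17) - 3*(-42) = 1; iterating: f(3)=1, f(4)=18, f(5)=163, f(6)=504, f(7)=1621, f(8)=4878; answer 4878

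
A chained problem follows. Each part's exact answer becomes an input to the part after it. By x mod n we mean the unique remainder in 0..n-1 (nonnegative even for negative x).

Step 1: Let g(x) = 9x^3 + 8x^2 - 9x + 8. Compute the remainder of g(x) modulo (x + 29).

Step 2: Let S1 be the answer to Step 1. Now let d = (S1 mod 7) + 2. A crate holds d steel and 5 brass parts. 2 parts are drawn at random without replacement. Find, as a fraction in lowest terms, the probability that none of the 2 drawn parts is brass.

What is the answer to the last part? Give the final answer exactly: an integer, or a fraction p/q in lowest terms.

1/6

Step 1: remainder = value at the root: 9*(-29)^3 + 8*(-29)^2 - 9*(-29)^1 + 8 = (-219501) + (6728) + (261) + (8) = -212504; answer -212504
Step 2: S1 = -212504; d = 4; total draws C(9,2) = 36; favorable C(4,2) = 6; P = 1/6; answer 1/6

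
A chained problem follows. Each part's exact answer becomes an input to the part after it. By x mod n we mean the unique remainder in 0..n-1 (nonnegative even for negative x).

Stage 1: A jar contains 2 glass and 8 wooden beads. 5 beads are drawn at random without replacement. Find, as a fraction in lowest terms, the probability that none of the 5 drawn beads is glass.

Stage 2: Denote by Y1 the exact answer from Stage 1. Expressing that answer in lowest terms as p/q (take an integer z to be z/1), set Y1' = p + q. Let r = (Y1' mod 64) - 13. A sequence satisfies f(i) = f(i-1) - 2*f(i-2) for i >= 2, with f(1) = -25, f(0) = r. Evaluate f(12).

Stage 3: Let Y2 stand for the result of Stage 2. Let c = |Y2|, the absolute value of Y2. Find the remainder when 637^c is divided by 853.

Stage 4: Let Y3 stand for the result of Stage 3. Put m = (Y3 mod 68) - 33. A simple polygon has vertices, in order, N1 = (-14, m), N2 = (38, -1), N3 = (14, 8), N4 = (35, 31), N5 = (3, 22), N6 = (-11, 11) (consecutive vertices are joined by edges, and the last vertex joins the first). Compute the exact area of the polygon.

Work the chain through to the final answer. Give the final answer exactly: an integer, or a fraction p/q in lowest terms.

1445/2

Stage 1: total draws C(10,5) = 252; favorable C(8,5) = 56; P = 2/9; answer 2/9
Stage 2: Y1 = 2/9; threaded value p + q = 11; r = -2; f(2) = 1*(-25) - 2*(-2) = -21; iterating: f(2)=-21, f(3)=29, f(4)=71, f(5)=13, f(6)=-129, f(7)=-155, f(8)=103, f(9)=413, f(10)=207, f(11)=-619, f(12)=-1033; answer -1033
Stage 3: Y2 = -1033; c = 1033; squarings mod 853: 637^1=637, 637^2=594, 637^4=547, 637^8=659, 637^16=104, 637^32=580, 637^64=318, 637^128=470, 637^256=826, 637^512=729, 637^1024=22; 637^1033 = 637^1 * 637^8 * 637^1024 = 648 (mod 853); answer 648
Stage 4: Y3 = 648; m = 3; cross terms: (-14*-1 - 38*3)=-100, (38*8 - 14*-1)=318, (14*31 - 35*8)=154, (35*22 - 3*31)=677, (3*11 - -11*22)=275, (-11*3 - -14*11)=121; twice the area = |1445| = 1445; area = 1445/2; answer 1445/2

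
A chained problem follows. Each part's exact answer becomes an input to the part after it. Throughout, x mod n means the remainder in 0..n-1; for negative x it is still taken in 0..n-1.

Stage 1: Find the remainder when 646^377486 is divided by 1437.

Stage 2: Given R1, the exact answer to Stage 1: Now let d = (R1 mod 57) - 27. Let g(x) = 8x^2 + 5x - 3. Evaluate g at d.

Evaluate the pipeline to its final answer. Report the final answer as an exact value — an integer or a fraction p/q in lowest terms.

Stage 1: squarings mod 1437: 646^1=646, 646^2=586, 646^4=1390, 646^8=772, 646^16=1066, 646^32=1126, 646^64=442, 646^128=1369, 646^256=313, 646^512=253, 646^1024=781, 646^2048=673, 646^4096=274, 646^8192=352, 646^16384=322, 646^32768=220, 646^65536=979, 646^131072=1399, 646^262144=7; 646^377486 = 646^2 * 646^4 * 646^8 * 646^128 * 646^512 * 646^16384 * 646^32768 * 646^65536 * 646^262144 = 1282 (mod 1437); answer 1282
Stage 2: R1 = 1282; d = 1; 8*(1)^2 + 5*(1)^1 - 3 = (8) + (5) + (-3) = 10; answer 10

10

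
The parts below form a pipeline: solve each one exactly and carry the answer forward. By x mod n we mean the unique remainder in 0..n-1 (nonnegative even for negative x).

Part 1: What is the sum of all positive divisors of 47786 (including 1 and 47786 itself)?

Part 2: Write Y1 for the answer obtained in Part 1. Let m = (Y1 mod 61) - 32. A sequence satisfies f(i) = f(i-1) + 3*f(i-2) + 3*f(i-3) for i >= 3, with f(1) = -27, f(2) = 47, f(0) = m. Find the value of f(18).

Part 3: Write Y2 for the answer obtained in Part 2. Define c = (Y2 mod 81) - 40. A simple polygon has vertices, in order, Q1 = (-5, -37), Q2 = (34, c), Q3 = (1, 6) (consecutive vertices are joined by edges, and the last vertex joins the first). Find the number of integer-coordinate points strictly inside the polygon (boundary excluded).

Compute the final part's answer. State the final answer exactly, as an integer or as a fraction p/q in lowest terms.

836

Part 1: 47786 = 2 * 23893; sigma = (1 + 2) * (1 + 23893) = 3 * 23894 = 71682; answer 71682
Part 2: Y1 = 71682; m = -25; f(3) = 1*(47) + 3*(-27) + 3*(-25) = -109; iterating: f(3)=-109, f(4)=-49, f(5)=-235, f(6)=-709, f(7)=-1561, f(8)=-4393, f(9)=-11203, f(10)=-29065, f(11)=-75853, f(12)=-196657, f(13)=-511411, f(14)=-1328941, f(15)=-3453145, f(16)=-8974201, f(17)=-23320459, f(18)=-60602497; answer -60602497
Part 3: Y2 = -60602497; c = -38; cross terms: (-5*-38 - 34*-37)=1448, (34*6 - 1*-38)=242, (1*-37 - -5*6)=-7; twice the area = |1683| = 1683; area = 1683/2; boundary points = 1 + 11 + 1 = 13; strictly interior points = area - boundary/2 + 1 = 836; answer 836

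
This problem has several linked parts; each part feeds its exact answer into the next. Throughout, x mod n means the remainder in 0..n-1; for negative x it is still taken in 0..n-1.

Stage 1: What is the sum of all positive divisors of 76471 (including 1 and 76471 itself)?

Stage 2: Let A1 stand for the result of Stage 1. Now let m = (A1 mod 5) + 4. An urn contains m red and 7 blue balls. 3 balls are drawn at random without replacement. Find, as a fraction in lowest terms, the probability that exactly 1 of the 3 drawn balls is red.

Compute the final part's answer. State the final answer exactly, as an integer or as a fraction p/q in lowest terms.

63/143

Stage 1: 76471 is prime, so its only divisors are 1 and 76471; sigma = 1 + 76471 = 76472; answer 76472
Stage 2: A1 = 76472; m = 6; total draws C(13,3) = 286; favorable C(6,1)*C(7,2) = 126; P = 63/143; answer 63/143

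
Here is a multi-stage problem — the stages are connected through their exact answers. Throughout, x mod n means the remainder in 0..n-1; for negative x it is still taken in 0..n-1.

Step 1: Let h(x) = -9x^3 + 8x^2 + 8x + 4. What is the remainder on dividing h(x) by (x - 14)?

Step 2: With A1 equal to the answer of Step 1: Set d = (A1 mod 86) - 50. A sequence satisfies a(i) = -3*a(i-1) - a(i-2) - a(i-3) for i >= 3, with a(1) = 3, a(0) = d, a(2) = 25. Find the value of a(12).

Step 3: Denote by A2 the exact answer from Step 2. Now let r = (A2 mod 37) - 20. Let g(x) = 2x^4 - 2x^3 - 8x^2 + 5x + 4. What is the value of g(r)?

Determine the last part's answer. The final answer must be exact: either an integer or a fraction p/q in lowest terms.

133

Step 1: remainder = value at the root: -9*(14)^3 + 8*(14)^2 + 8*(14)^1 + 4 = (-24696) + (1568) + (112) + (4) = -23012; answer -23012
Step 2: A1 = -23012; d = -14; a(3) = -3*(25) - 1*(3) - 1*(-14) = -64; iterating: a(3)=-64, a(4)=164, a(5)=-453, a(6)=1259, a(7)=-3488, a(8)=9658, a(9)=-26745, a(10)=74065, a(11)=-205108, a(12)=568004; answer 568004
Step 3: A2 = 568004; r = -3; 2*(-3)^4 - 2*(-3)^3 - 8*(-3)^2 + 5*(-3)^1 + 4 = (162) + (54) + (-72) + (-15) + (4) = 133; answer 133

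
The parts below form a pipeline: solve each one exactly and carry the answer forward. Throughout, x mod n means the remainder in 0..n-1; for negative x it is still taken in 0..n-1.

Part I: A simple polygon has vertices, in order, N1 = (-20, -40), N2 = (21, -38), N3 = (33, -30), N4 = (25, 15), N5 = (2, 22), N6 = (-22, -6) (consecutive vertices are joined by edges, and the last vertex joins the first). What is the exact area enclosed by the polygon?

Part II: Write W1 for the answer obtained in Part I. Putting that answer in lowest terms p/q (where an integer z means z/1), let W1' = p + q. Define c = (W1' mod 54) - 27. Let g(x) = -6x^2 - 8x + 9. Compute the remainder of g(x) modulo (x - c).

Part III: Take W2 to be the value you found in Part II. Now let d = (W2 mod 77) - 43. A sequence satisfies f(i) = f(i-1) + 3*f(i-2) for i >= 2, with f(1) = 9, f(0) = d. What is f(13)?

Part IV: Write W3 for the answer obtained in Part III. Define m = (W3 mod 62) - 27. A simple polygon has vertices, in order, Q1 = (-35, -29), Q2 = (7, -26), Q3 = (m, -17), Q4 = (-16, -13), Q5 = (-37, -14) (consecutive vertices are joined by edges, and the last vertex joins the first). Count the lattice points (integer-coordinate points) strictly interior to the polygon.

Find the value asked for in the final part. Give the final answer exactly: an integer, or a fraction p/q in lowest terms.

364

Part I: cross terms: (-20*-38 - 21*-40)=1600, (21*-30 - 33*-38)=624, (33*15 - 25*-30)=1245, (25*22 - 2*15)=520, (2*-6 - -22*22)=472, (-22*-40 - -20*-6)=760; twice the area = |5221| = 5221; area = 5221/2; answer 5221/2
Part II: W1 = 5221/2; threaded value p + q = 5223; c = 12; remainder = value at the root: -6*(12)^2 - 8*(12)^1 + 9 = (-864) + (-96) + (9) = -951; answer -951
Part III: W2 = -951; d = 7; f(2) = 1*(9) + 3*(7) = 30; iterating: f(2)=30, f(3)=57, f(4)=147, f(5)=318, f(6)=759, f(7)=1713, f(8)=3990, f(9)=9129, f(10)=21099, f(11)=48486, f(12)=111783, f(13)=257241; answer 257241
Part IV: W3 = 257241; m = -24; cross terms: (-35*-26 - 7*-29)=1113, (7*-17 - -24*-26)=-743, (-24*-13 - -16*-17)=40, (-16*-14 - -37*-13)=-257, (-37*-29 - -35*-14)=583; twice the area = |736| = 736; area = 368; boundary points = 3 + 1 + 4 + 1 + 1 = 10; strictly interior points = area - boundary/2 + 1 = 364; answer 364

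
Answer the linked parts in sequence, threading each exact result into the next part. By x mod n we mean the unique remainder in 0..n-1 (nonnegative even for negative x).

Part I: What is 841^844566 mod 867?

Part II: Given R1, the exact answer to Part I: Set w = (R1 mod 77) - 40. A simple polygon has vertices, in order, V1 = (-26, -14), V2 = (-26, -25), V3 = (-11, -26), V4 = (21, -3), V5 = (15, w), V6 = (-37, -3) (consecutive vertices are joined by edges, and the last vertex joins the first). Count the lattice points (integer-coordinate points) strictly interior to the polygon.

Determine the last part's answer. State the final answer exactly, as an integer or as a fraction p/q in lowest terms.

1247

Part I: squarings mod 867: 841^1=841, 841^2=676, 841^4=67, 841^8=154, 841^16=307, 841^32=613, 841^64=358, 841^128=715, 841^256=562, 841^512=256, 841^1024=511, 841^2048=154, 841^4096=307, 841^8192=613, 841^16384=358, 841^32768=715, 841^65536=562, 841^131072=256, 841^262144=511, 841^524288=154; 841^844566 = 841^2 * 841^4 * 841^16 * 841^256 * 841^512 * 841^8192 * 841^16384 * 841^32768 * 841^262144 * 841^524288 = 208 (mod 867); answer 208
Part II: R1 = 208; w = 14; cross terms: (-26*-25 - -26*-14)=286, (-26*-26 - -11*-25)=401, (-11*-3 - 21*-26)=579, (21*14 - 15*-3)=339, (15*-3 - -37*14)=473, (-37*-14 - -26*-3)=440; twice the area = |2518| = 2518; area = 1259; boundary points = 11 + 1 + 1 + 1 + 1 + 11 = 26; strictly interior points = area - boundary/2 + 1 = 1247; answer 1247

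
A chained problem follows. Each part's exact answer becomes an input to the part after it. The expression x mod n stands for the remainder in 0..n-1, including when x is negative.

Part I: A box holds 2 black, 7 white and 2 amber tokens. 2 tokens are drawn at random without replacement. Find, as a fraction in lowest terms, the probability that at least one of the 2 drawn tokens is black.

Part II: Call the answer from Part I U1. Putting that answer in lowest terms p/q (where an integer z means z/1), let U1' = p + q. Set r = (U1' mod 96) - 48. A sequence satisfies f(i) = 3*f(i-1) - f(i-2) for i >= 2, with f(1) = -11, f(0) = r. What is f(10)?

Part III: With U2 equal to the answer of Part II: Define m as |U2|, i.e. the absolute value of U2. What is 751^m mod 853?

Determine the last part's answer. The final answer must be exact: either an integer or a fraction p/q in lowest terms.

594

Part I: total draws C(11,2) = 55; complement C(9,2) = 36; favorable 55 - 36 = 19; P = 19/55; answer 19/55
Part II: U1 = 19/55; threaded value p + q = 74; r = 26; f(2) = 3*(-11) - 1*(26) = -59; iterating: f(2)=-59, f(3)=-166, f(4)=-439, f(5)=-1151, f(6)=-3014, f(7)=-7891, f(8)=-20659, f(9)=-54086, f(10)=-141599; answer -141599
Part III: U2 = -141599; m = 141599; squarings mod 853: 751^1=751, 751^2=168, 751^4=75, 751^8=507, 751^16=296, 751^32=610, 751^64=192, 751^128=185, 751^256=105, 751^512=789, 751^1024=684, 751^2048=412, 751^4096=850, 751^8192=9, 751^16384=81, 751^32768=590, 751^65536=76, 751^131072=658; 751^141599 = 751^1 * 751^2 * 751^4 * 751^8 * 751^16 * 751^256 * 751^2048 * 751^8192 * 751^131072 = 594 (mod 853); answer 594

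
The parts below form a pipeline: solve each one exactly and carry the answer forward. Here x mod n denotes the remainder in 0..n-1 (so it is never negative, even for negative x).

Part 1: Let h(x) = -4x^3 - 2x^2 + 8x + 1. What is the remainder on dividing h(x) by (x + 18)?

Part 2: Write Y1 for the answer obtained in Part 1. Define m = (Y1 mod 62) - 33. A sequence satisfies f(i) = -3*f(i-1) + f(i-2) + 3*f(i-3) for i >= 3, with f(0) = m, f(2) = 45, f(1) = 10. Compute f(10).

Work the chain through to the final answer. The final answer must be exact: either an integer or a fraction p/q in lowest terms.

Part 1: remainder = value at the root: -4*(-18)^3 - 2*(-18)^2 + 8*(-18)^1 + 1 = (23328) + (-648) + (-144) + (1) = 22537; answer 22537
Part 2: Y1 = 22537; m = -2; f(3) = -3*(45) + 1*(10) + 3*(-2) = -131; iterating: f(3)=-131, f(4)=468, f(5)=-1400, f(6)=4275, f(7)=-12821, f(8)=38538, f(9)=-115610, f(10)=346905; answer 346905

346905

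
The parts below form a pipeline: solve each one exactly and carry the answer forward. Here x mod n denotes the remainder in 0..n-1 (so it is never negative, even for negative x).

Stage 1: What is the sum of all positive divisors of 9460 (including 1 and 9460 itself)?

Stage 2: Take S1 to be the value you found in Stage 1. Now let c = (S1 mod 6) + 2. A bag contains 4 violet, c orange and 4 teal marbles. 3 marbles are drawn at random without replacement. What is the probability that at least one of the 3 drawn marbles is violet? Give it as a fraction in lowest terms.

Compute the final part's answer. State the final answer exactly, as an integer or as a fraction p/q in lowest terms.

5/6

Stage 1: 9460 = 2^2 * 5 * 11 * 43; sigma = (1 + 2 + 4) * (1 + 5) * (1 + 11) * (1 + 43) = 7 * 6 * 12 * 44 = 22176; answer 22176
Stage 2: S1 = 22176; c = 2; total draws C(10,3) = 120; complement C(6,3) = 20; favorable 120 - 20 = 100; P = 5/6; answer 5/6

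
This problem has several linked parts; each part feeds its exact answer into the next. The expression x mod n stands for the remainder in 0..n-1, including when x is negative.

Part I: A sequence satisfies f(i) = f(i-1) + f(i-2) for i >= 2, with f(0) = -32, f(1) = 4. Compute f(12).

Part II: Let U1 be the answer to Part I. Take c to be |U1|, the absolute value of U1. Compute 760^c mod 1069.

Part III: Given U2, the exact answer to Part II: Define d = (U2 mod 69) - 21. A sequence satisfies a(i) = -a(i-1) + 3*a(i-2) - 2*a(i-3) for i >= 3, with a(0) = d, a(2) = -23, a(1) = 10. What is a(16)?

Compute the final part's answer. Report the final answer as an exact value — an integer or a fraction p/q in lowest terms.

-7482528

Part I: f(2) = 1*(4) + 1*(-32) = -28; iterating: f(2)=-28, f(3)=-24, f(4)=-52, f(5)=-76, f(6)=-128, f(7)=-204, f(8)=-332, f(9)=-536, f(10)=-868, f(11)=-1404, f(12)=-2272; answer -2272
Part II: U1 = -2272; c = 2272; squarings mod 1069: 760^1=760, 760^2=340, 760^4=148, 760^8=524, 760^16=912, 760^32=62, 760^64=637, 760^128=618, 760^256=291, 760^512=230, 760^1024=519, 760^2048=1042; 760^2272 = 760^32 * 760^64 * 760^128 * 760^2048 = 994 (mod 1069); answer 994
Part III: U2 = 994; d = 7; a(3) = -1*(-23) + 3*(10) - 2*(7) = 39; iterating: a(3)=39, a(4)=-128, a(5)=291, a(6)=-753, a(7)=1882, a(8)=-4723, a(9)=11875, a(10)=-29808, a(11)=74879, a(12)=-188053, a(13)=472306, a(14)=-1186223, a(15)=2979247, a(16)=-7482528; answer -7482528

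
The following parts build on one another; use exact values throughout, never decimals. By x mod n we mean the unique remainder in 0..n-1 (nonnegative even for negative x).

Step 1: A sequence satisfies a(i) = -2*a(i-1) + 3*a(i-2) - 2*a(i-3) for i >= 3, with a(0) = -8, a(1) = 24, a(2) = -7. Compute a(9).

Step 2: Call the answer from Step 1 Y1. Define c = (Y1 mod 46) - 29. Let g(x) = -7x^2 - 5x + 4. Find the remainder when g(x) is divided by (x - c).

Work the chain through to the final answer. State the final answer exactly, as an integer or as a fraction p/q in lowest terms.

-1114

Step 1: a(3) = -2*(-7) + 3*(24) - 2*(-8) = 102; iterating: a(3)=102, a(4)=-273, a(5)=866, a(6)=-2755, a(7)=8654, a(8)=-27305, a(9)=86082; answer 86082
Step 2: Y1 = 86082; c = -13; remainder = value at the root: -7*(-13)^2 - 5*(-13)^1 + 4 = (-1183) + (65) + (4) = -1114; answer -1114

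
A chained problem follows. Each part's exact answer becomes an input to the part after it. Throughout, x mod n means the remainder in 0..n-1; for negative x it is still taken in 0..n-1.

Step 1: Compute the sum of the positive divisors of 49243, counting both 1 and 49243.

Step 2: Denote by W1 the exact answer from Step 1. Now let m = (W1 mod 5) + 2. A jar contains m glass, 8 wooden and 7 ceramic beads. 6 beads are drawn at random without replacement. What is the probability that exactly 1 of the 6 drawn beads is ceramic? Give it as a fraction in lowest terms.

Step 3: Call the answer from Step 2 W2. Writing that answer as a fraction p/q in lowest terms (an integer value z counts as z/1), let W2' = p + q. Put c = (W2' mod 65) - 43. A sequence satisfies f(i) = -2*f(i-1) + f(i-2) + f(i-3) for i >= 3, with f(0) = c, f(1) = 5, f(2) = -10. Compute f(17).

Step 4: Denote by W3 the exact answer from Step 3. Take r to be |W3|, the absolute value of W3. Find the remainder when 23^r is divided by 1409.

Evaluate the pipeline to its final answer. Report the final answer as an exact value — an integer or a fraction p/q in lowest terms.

Step 1: 49243 = 23 * 2141; sigma = (1 + 23) * (1 + 2141) = 24 * 2142 = 51408; answer 51408
Step 2: W1 = 51408; m = 5; total draws C(20,6) = 38760; favorable C(7,1)*C(13,5) = 9009; P = 3003/12920; answer 3003/12920
Step 3: W2 = 3003/12920; threaded value p + q = 15923; c = 20; f(3) = -2*(-10) + 1*(5) + 1*(20) = 45; iterating: f(3)=45, f(4)=-95, f(5)=225, f(6)=-500, f(7)=1130, f(8)=-2535, f(9)=5700, f(10)=-12805, f(11)=28775, f(12)=-64655, f(13)=145280, f(14)=-326440, f(15)=733505, f(16)=-1648170, f(17)=3703405; answer 3703405
Step 4: W3 = 3703405; r = 3703405; squarings mod 1409: 23^1=23, 23^2=529, 23^4=859, 23^8=974, 23^16=419, 23^32=845, 23^64=1071, 23^128=115, 23^256=544, 23^512=46, 23^1024=707, 23^2048=1063, 23^4096=1360, 23^8192=992, 23^16384=582, 23^32768=564, 23^65536=1071, 23^131072=115, 23^262144=544, 23^524288=46, 23^1048576=707, 23^2097152=1063; 23^3703405 = 23^1 * 23^4 * 23^8 * 23^32 * 23^64 * 23^512 * 23^32768 * 23^524288 * 23^1048576 * 23^2097152 = 804 (mod 1409); answer 804

804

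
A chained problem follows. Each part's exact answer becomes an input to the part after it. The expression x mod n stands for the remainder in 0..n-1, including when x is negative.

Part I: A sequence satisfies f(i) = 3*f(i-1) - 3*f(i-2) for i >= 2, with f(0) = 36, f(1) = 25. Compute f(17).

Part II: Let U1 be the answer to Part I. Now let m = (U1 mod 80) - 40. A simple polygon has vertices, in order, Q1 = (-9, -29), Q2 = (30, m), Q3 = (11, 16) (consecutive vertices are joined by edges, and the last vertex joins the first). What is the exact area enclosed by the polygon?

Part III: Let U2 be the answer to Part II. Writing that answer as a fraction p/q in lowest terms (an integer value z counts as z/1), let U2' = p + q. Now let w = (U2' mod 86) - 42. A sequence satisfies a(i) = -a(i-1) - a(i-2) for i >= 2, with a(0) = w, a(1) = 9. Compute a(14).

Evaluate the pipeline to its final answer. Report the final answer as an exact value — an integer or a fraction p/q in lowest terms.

Part I: f(2) = 3*(25) - 3*(36) = -33; iterating: f(2)=-33, f(3)=-174, f(4)=-423, f(5)=-747, f(6)=-972, f(7)=-675, f(8)=891, f(9)=4698, f(10)=11421, f(11)=20169, f(12)=26244, f(13)=18225, f(14)=-24057, f(15)=-126846, f(16)=-308367, f(17)=-544563; answer -544563
Part II: U1 = -544563; m = 37; cross terms: (-9*37 - 30*-29)=537, (30*16 - 11*37)=73, (11*-29 - -9*16)=-175; twice the area = |435| = 435; area = 435/2; answer 435/2
Part III: U2 = 435/2; threaded value p + q = 437; w = -35; a(2) = -1*(9) - 1*(-35) = 26; iterating: a(2)=26, a(3)=-35, a(4)=9, a(5)=26, a(6)=-35, a(7)=9, a(8)=26, a(9)=-35, a(10)=9, a(11)=26, a(12)=-35, a(13)=9, a(14)=26; answer 26

26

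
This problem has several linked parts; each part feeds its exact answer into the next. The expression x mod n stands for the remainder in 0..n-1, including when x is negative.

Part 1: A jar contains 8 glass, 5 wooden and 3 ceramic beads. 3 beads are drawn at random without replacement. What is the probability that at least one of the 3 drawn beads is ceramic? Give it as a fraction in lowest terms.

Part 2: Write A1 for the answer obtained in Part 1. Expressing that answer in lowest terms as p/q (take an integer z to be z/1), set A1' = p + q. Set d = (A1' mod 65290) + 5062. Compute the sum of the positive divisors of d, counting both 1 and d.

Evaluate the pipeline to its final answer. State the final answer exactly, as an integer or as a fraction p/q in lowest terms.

Part 1: total draws C(16,3) = 560; complement C(13,3) = 286; favorable 560 - 286 = 274; P = 137/280; answer 137/280
Part 2: A1 = 137/280; threaded value p + q = 417; d = 5479; 5479 is prime, so its only divisors are 1 and 5479; sigma = 1 + 5479 = 5480; answer 5480

5480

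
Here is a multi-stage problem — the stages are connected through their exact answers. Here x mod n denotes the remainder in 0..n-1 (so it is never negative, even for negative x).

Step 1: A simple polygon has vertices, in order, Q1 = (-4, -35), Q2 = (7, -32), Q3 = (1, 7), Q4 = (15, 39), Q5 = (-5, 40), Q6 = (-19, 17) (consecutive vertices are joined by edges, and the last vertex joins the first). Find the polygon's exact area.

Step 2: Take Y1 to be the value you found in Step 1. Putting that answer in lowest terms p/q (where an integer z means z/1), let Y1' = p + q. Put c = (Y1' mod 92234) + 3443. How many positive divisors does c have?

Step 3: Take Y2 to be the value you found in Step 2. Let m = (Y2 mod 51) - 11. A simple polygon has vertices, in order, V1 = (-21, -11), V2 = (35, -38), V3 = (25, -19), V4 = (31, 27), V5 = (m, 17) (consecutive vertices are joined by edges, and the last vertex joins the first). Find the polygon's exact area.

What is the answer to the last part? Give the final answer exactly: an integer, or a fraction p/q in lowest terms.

1789

Step 1: cross terms: (-4*-32 - 7*-35)=373, (7*7 - 1*-32)=81, (1*39 - 15*7)=-66, (15*40 - -5*39)=795, (-5*17 - -19*40)=675, (-19*-35 - -4*17)=733; twice the area = |2591| = 2591; area = 2591/2; answer 2591/2
Step 2: Y1 = 2591/2; threaded value p + q = 2593; c = 6036; 6036 = 2^2 * 3 * 503; number of divisors = (2+1) * (1+1) * (1+1) = 12; answer 12
Step 3: Y2 = 12; m = 1; cross terms: (-21*-38 - 35*-11)=1183, (35*-19 - 25*-38)=285, (25*27 - 31*-19)=1264, (31*17 - 1*27)=500, (1*-11 - -21*17)=346; twice the area = |3578| = 3578; area = 1789; answer 1789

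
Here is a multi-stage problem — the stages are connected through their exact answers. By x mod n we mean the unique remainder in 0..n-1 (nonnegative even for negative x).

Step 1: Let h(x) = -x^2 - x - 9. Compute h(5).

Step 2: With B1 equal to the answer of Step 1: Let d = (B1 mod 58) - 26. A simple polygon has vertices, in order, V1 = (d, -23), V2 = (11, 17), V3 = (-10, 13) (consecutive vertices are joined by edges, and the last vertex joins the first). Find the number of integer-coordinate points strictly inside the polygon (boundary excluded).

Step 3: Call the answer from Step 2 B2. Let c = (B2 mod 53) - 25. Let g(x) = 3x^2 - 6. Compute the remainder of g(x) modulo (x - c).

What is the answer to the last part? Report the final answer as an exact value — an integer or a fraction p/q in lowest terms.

Step 1: -1*(5)^2 - 1*(5)^1 - 9 = (-25) + (-5) + (-9) = -39; answer -39
Step 2: B1 = -39; d = -7; cross terms: (-7*17 - 11*-23)=134, (11*13 - -10*17)=313, (-10*-23 - -7*13)=321; twice the area = |768| = 768; area = 384; boundary points = 2 + 1 + 3 = 6; strictly interior points = area - boundary/2 + 1 = 382; answer 382
Step 3: B2 = 382; c = -14; remainder = value at the root: 3*(-14)^2 - 6 = (588) + (-6) = 582; answer 582

582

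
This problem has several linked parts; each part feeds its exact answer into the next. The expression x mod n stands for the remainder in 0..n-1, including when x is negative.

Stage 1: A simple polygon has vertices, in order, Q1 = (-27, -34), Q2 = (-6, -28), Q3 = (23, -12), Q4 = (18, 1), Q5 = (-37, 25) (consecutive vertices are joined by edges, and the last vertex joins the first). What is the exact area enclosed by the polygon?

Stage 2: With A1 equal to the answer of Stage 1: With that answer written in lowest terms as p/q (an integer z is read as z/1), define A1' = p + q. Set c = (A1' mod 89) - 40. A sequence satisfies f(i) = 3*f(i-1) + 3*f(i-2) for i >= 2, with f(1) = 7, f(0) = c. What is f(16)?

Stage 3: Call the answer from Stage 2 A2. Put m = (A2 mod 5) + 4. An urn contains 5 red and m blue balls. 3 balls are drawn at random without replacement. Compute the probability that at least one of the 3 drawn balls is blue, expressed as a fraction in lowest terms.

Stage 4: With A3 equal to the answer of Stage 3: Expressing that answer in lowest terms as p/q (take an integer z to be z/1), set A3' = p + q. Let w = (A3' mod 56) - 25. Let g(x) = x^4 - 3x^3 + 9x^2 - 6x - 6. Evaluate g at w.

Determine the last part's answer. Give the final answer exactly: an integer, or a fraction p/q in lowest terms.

Stage 1: cross terms: (-27*-28 - -6*-34)=552, (-6*-12 - 23*-28)=716, (23*1 - 18*-12)=239, (18*25 - -37*1)=487, (-37*-34 - -27*25)=1933; twice the area = |3927| = 3927; area = 3927/2; answer 3927/2
Stage 2: A1 = 3927/2; threaded value p + q = 3929; c = -27; f(2) = 3*(7) + 3*(-27) = -60; iterating: f(2)=-60, f(3)=-159, f(4)=-657, f(5)=-2448, f(6)=-9315, f(7)=-35289, f(8)=-133812, f(9)=-507303, f(10)=-1923345, f(11)=-7291944, f(12)=-27645867, f(13)=-104813433, f(14)=-397377900, f(15)=-1506573999, f(16)=-5711855697; answer -5711855697
Stage 3: A2 = -5711855697; m = 7; total draws C(12,3) = 220; complement C(5,3) = 10; favorable 220 - 10 = 210; P = 21/22; answer 21/22
Stage 4: A3 = 21/22; threaded value p + q = 43; w = 18; 1*(18)^4 - 3*(18)^3 + 9*(18)^2 - 6*(18)^1 - 6 = (104976) + (-17496) + (2916) + (-108) + (-6) = 90282; answer 90282

90282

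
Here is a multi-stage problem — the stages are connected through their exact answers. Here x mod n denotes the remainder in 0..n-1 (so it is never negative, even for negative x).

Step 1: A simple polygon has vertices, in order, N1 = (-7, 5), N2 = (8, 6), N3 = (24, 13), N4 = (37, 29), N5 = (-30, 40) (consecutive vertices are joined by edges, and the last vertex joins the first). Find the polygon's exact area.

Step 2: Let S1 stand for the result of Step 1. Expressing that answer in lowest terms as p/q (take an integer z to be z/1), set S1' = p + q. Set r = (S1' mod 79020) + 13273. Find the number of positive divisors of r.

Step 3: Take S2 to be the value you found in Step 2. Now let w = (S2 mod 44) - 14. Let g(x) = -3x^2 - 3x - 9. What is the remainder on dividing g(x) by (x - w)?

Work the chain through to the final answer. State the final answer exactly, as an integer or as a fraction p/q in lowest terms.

Step 1: cross terms: (-7*6 - 8*5)=-82, (8*13 - 24*6)=-40, (24*29 - 37*13)=215, (37*40 - -30*29)=2350, (-30*5 - -7*40)=130; twice the area = |2573| = 2573; area = 2573/2; answer 2573/2
Step 2: S1 = 2573/2; threaded value p + q = 2575; r = 15848; 15848 = 2^3 * 7 * 283; number of divisors = (3+1) * (1+1) * (1+1) = 16; answer 16
Step 3: S2 = 16; w = 2; remainder = value at the root: -3*(2)^2 - 3*(2)^1 - 9 = (-12) + (-6) + (-9) = -27; answer -27

-27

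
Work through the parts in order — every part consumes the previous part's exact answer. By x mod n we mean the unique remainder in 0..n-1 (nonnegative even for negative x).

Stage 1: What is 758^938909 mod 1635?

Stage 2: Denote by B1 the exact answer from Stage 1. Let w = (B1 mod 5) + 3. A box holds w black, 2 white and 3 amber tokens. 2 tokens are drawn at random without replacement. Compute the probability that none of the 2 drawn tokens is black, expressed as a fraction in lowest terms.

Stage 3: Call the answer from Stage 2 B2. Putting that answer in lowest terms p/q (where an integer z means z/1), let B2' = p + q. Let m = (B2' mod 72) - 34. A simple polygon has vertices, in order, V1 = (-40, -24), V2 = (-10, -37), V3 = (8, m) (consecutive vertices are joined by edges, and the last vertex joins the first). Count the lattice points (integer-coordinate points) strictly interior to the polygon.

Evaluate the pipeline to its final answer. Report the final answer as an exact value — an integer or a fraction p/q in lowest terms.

355

Stage 1: squarings mod 1635: 758^1=758, 758^2=679, 758^4=1606, 758^8=841, 758^16=961, 758^32=1381, 758^64=751, 758^128=1561, 758^256=571, 758^512=676, 758^1024=811, 758^2048=451, 758^4096=661, 758^8192=376, 758^16384=766, 758^32768=1426, 758^65536=1171, 758^131072=1111, 758^262144=1531, 758^524288=1006; 758^938909 = 758^1 * 758^4 * 758^8 * 758^16 * 758^128 * 758^256 * 758^512 * 758^4096 * 758^16384 * 758^131072 * 758^262144 * 758^524288 = 278 (mod 1635); answer 278
Stage 2: B1 = 278; w = 6; total draws C(11,2) = 55; favorable C(5,2) = 10; P = 2/11; answer 2/11
Stage 3: B2 = 2/11; threaded value p + q = 13; m = -21; cross terms: (-40*-37 - -10*-24)=1240, (-10*-21 - 8*-37)=506, (8*-24 - -40*-21)=-1032; twice the area = |714| = 714; area = 357; boundary points = 1 + 2 + 3 = 6; strictly interior points = area - boundary/2 + 1 = 355; answer 355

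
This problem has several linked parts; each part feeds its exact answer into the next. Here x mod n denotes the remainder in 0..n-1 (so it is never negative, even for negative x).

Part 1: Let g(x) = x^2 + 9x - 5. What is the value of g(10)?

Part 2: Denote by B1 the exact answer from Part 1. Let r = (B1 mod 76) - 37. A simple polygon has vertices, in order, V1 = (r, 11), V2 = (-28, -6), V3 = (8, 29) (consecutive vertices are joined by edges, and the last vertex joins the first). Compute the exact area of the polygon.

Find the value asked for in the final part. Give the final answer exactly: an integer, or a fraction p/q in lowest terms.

114

Part 1: 1*(10)^2 + 9*(10)^1 - 5 = (100) + (90) + (-5) = 185; answer 185
Part 2: B1 = 185; r = -4; cross terms: (-4*-6 - -28*11)=332, (-28*29 - 8*-6)=-764, (8*11 - -4*29)=204; twice the area = |-228| = 228; area = 114; answer 114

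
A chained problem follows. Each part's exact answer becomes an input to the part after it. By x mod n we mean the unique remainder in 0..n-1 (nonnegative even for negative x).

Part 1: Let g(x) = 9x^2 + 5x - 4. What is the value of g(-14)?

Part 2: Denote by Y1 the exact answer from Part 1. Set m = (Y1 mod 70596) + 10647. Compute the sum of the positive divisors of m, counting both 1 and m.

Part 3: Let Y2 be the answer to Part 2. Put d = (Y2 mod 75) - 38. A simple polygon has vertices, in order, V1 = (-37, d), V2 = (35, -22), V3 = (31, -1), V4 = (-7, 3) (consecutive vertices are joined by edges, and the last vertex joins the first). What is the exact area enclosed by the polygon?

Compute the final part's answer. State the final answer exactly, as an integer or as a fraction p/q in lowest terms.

Part 1: 9*(-14)^2 + 5*(-14)^1 - 4 = (1764) + (-70) + (-4) = 1690; answer 1690
Part 2: Y1 = 1690; m = 12337; 12337 = 13^2 * 73; sigma = (1 + 13 + 169) * (1 + 73) = 183 * 74 = 13542; answer 13542
Part 3: Y2 = 13542; d = 4; cross terms: (-37*-22 - 35*4)=674, (35*-1 - 31*-22)=647, (31*3 - -7*-1)=86, (-7*4 - -37*3)=83; twice the area = |1490| = 1490; area = 745; answer 745

745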